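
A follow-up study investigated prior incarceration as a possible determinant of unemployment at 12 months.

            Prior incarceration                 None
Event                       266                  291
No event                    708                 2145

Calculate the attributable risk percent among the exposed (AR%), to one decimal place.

Reading the table with exposure as columns: a = 266 (Prior incarceration, case), b = 708 (Prior incarceration, non-case), c = 291 (None, case), d = 2145.
Risk in exposed = 266/974 = 0.27310; risk in unexposed = 291/2436 = 0.11946.
RR = 0.27310/0.11946 = 2.28616
AR% = (RR − 1)/RR × 100 = (2.28616 − 1)/2.28616 × 100 = 56.2586%

56.3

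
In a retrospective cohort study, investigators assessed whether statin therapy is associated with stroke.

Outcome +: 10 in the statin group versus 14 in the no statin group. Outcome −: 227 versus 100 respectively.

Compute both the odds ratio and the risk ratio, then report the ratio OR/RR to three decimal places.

0.916

From the description: a = 10, b = 227, c = 14, d = 100.
OR = (10·100)/(227·14) = 1000/3178 = 0.31466
Risk in exposed = 10/237 = 0.04219; risk in unexposed = 14/114 = 0.12281; RR = 0.34358
OR/RR = 0.31466 / 0.34358 = 0.91584
The outcome is not rare, so the OR lies further from 1 than the RR.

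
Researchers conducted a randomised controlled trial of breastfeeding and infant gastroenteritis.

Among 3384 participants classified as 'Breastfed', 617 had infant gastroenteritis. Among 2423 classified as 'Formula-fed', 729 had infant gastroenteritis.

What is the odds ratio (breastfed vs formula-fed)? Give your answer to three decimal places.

0.518

From the description: a = 617, b = 2767, c = 729, d = 1694.
OR = (a·d)/(b·c) = (617 × 1694) / (2767 × 729) = 1045198 / 2017143 = 0.51816
Exposure is associated with lower odds of infant gastroenteritis (OR = 0.52 < 1).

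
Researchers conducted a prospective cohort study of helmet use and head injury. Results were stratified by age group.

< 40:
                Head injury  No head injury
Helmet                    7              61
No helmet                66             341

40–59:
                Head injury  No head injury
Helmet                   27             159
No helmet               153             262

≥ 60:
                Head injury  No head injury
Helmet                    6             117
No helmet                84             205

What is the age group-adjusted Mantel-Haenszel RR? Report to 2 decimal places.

RR_MH = Σ(aᵢ·n₀ᵢ/nᵢ) / Σ(cᵢ·n₁ᵢ/nᵢ), with n₁ᵢ = aᵢ+bᵢ (exposed), n₀ᵢ = cᵢ+dᵢ (unexposed), nᵢ = n₁ᵢ+n₀ᵢ.
Stratum 1 (< 40): n₁ = 68, n₀ = 407, n = 475; a·n₀/n = 7·407/475 = 5.9979; c·n₁/n = 66·68/475 = 9.4484
Stratum 2 (40–59): n₁ = 186, n₀ = 415, n = 601; a·n₀/n = 27·415/601 = 18.6439; c·n₁/n = 153·186/601 = 47.3511
Stratum 3 (≥ 60): n₁ = 123, n₀ = 289, n = 412; a·n₀/n = 6·289/412 = 4.2087; c·n₁/n = 84·123/412 = 25.0777
RR_MH = (5.9979 + 18.6439 + 4.2087) / (9.4484 + 47.3511 + 25.0777) = 28.8506 / 81.8772 = 0.35236

0.35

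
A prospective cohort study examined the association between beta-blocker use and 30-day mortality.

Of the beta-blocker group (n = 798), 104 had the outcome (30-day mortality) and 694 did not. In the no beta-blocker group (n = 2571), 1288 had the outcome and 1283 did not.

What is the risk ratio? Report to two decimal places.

0.26

From the description: a = 104, b = 694, c = 1288, d = 1283.
Risk in exposed = 104/798 = 0.13033; risk in unexposed = 1288/2571 = 0.50097.
RR = 0.13033 / 0.50097 = 0.26015
The risk is 74% lower among the exposed than among the unexposed.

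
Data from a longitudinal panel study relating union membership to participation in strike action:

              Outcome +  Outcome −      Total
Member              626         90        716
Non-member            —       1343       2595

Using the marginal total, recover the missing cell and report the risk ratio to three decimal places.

1.812

The missing cell is in the unexposed row: 2595 − 1343 = 1252.
So a = 626, b = 90, c = 1252, d = 1343.
RR = [a/(a+b)] / [c/(c+d)] = (626/716) / (1252/2595) = 0.87430/0.48247 = 1.81215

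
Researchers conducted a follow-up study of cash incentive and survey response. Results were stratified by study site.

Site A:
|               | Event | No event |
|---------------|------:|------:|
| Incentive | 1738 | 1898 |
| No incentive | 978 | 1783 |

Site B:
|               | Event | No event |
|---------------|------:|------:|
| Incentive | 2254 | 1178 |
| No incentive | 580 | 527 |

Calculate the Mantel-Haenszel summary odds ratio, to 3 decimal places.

1.693

OR_MH = Σ(aᵢdᵢ/nᵢ) / Σ(bᵢcᵢ/nᵢ), where nᵢ is the stratum total.
Stratum 1 (Site A): n = 6397; a·d/n = 1738·1783/6397 = 484.4230; b·c/n = 1898·978/6397 = 290.1741
Stratum 2 (Site B): n = 4539; a·d/n = 2254·527/4539 = 261.7004; b·c/n = 1178·580/4539 = 150.5265
OR_MH = (484.4230 + 261.7004) / (290.1741 + 150.5265) = 746.1234 / 440.7007 = 1.69304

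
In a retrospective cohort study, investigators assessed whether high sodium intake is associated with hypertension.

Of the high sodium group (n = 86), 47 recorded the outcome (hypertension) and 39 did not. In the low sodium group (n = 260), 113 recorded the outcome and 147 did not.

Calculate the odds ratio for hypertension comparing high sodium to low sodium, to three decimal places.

From the description: a = 47, b = 39, c = 113, d = 147.
OR = (a·d)/(b·c) = (47 × 147) / (39 × 113) = 6909 / 4407 = 1.56773
The odds of hypertension are about 1.57 times as high in the high sodium group.

1.568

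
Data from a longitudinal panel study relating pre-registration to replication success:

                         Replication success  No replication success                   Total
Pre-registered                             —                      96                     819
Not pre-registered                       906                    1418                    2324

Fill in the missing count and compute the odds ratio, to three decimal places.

11.787

The missing cell is in the exposed row: 819 − 96 = 723.
So a = 723, b = 96, c = 906, d = 1418.
OR = (a·d)/(b·c) = (723 × 1418) / (96 × 906) = 1025214 / 86976 = 11.78732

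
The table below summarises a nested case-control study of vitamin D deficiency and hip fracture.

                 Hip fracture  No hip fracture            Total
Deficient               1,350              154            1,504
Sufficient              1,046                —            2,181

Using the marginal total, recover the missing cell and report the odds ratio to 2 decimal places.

9.51

The missing cell is in the unexposed row: 2181 − 1046 = 1135.
So a = 1350, b = 154, c = 1046, d = 1135.
OR = (a·d)/(b·c) = (1350 × 1135) / (154 × 1046) = 1532250 / 161084 = 9.51212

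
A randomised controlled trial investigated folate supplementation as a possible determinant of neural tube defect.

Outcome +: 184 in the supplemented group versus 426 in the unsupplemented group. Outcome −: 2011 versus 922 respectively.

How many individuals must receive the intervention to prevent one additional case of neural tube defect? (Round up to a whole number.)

Risk in treated group = 184/2195 = 0.08383; risk in control = 426/1348 = 0.31602.
Absolute risk reduction = 0.31602 − 0.08383 = 0.23220
NNT = 1 / ARR = 1 / 0.23220 = 4.307 → round up → 5

5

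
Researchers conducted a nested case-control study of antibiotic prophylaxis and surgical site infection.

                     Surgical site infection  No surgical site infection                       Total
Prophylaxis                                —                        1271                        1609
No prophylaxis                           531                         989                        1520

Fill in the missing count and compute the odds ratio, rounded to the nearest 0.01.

0.50

The missing cell is in the exposed row: 1609 − 1271 = 338.
So a = 338, b = 1271, c = 531, d = 989.
OR = (a·d)/(b·c) = (338 × 989) / (1271 × 531) = 334282 / 674901 = 0.49531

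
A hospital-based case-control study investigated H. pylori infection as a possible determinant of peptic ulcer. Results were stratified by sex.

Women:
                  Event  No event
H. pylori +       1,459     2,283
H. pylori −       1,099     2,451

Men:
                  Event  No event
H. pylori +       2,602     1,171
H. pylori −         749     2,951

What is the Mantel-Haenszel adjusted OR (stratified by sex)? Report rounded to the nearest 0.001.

3.289

OR_MH = Σ(aᵢdᵢ/nᵢ) / Σ(bᵢcᵢ/nᵢ), where nᵢ is the stratum total.
Stratum 1 (Women): n = 7292; a·d/n = 1459·2451/7292 = 490.4017; b·c/n = 2283·1099/7292 = 344.0780
Stratum 2 (Men): n = 7473; a·d/n = 2602·2951/7473 = 1027.4993; b·c/n = 1171·749/7473 = 117.3664
OR_MH = (490.4017 + 1027.4993) / (344.0780 + 117.3664) = 1517.9009 / 461.4444 = 3.28946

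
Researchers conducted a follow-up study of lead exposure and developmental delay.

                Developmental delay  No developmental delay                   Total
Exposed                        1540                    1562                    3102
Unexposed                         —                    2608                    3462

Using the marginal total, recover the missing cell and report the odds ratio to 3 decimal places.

3.011

The missing cell is in the unexposed row: 3462 − 2608 = 854.
So a = 1540, b = 1562, c = 854, d = 2608.
OR = (a·d)/(b·c) = (1540 × 2608) / (1562 × 854) = 4016320 / 1333948 = 3.01085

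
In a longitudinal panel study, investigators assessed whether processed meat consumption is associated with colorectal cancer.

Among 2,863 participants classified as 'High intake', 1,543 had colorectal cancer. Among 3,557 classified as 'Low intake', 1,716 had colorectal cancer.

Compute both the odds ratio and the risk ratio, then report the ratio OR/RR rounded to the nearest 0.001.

From the description: a = 1543, b = 1320, c = 1716, d = 1841.
OR = (1543·1841)/(1320·1716) = 2840663/2265120 = 1.25409
Risk in exposed = 1543/2863 = 0.53895; risk in unexposed = 1716/3557 = 0.48243; RR = 1.11715
OR/RR = 1.25409 / 1.11715 = 1.12258
The outcome is not rare, so the OR lies further from 1 than the RR.

1.123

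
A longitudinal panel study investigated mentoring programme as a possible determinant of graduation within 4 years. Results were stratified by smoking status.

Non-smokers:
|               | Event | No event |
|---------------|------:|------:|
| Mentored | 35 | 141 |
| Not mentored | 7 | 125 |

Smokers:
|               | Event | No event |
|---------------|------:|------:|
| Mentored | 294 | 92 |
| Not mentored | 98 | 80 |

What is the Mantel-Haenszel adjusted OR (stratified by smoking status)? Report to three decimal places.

OR_MH = Σ(aᵢdᵢ/nᵢ) / Σ(bᵢcᵢ/nᵢ), where nᵢ is the stratum total.
Stratum 1 (Non-smokers): n = 308; a·d/n = 35·125/308 = 14.2045; b·c/n = 141·7/308 = 3.2045
Stratum 2 (Smokers): n = 564; a·d/n = 294·80/564 = 41.7021; b·c/n = 92·98/564 = 15.9858
OR_MH = (14.2045 + 41.7021) / (3.2045 + 15.9858) = 55.9067 / 19.1904 = 2.91327

2.913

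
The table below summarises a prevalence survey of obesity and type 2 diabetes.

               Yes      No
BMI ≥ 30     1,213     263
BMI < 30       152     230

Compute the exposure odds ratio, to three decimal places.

Cells: a = 1213, b = 263, c = 152, d = 230.
OR = (a·d)/(b·c) = (1213 × 230) / (263 × 152) = 278990 / 39976 = 6.97894
The odds of type 2 diabetes are about 6.98 times as high in the bmi ≥ 30 group.

6.979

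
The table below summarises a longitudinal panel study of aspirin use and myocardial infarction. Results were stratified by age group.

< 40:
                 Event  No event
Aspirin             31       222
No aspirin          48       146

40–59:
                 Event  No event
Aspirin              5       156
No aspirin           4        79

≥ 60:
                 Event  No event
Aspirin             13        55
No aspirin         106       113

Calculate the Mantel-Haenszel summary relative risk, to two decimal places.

0.46

RR_MH = Σ(aᵢ·n₀ᵢ/nᵢ) / Σ(cᵢ·n₁ᵢ/nᵢ), with n₁ᵢ = aᵢ+bᵢ (exposed), n₀ᵢ = cᵢ+dᵢ (unexposed), nᵢ = n₁ᵢ+n₀ᵢ.
Stratum 1 (< 40): n₁ = 253, n₀ = 194, n = 447; a·n₀/n = 31·194/447 = 13.4541; c·n₁/n = 48·253/447 = 27.1678
Stratum 2 (40–59): n₁ = 161, n₀ = 83, n = 244; a·n₀/n = 5·83/244 = 1.7008; c·n₁/n = 4·161/244 = 2.6393
Stratum 3 (≥ 60): n₁ = 68, n₀ = 219, n = 287; a·n₀/n = 13·219/287 = 9.9199; c·n₁/n = 106·68/287 = 25.1150
RR_MH = (13.4541 + 1.7008 + 9.9199) / (27.1678 + 2.6393 + 25.1150) = 25.0748 / 54.9221 = 0.45655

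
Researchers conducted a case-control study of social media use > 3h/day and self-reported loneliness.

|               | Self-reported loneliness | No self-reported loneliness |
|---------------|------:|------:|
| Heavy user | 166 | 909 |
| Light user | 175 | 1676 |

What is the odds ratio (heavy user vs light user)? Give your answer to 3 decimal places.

1.749

Cells: a = 166, b = 909, c = 175, d = 1676.
OR = (a·d)/(b·c) = (166 × 1676) / (909 × 175) = 278216 / 159075 = 1.74896
The odds of self-reported loneliness are about 1.75 times as high in the heavy user group.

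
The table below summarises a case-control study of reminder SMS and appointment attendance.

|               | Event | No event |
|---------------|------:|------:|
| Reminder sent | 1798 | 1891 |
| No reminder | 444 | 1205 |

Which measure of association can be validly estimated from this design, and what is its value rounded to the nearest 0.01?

2.58

Cells: a = 1798, b = 1891, c = 444, d = 1205.
This is a case-control study: participants were sampled on outcome status, so risks in the source population cannot be estimated directly — relative risk is not valid here. The odds ratio is the appropriate measure.
OR = (a·d)/(b·c) = (1798 × 1205) / (1891 × 444) = 2166590 / 839604 = 2.58049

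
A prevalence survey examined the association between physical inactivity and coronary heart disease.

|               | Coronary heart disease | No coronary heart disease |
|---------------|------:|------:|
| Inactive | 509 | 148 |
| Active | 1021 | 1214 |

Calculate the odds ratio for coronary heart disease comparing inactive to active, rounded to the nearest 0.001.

4.089

Cells: a = 509, b = 148, c = 1021, d = 1214.
OR = (a·d)/(b·c) = (509 × 1214) / (148 × 1021) = 617926 / 151108 = 4.08930
The odds of coronary heart disease are about 4.09 times as high in the inactive group.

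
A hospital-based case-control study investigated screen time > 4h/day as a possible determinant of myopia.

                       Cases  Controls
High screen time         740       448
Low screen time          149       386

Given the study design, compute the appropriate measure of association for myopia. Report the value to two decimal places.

4.28

Cells: a = 740, b = 448, c = 149, d = 386.
This is a hospital-based case-control study: participants were sampled on outcome status, so risks in the source population cannot be estimated directly — relative risk is not valid here. The odds ratio is the appropriate measure.
OR = (a·d)/(b·c) = (740 × 386) / (448 × 149) = 285640 / 66752 = 4.27912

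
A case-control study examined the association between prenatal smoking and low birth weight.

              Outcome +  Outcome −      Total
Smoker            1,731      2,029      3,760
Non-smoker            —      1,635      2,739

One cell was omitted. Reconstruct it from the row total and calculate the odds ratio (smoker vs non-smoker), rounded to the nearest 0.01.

The missing cell is in the unexposed row: 2739 − 1635 = 1104.
So a = 1731, b = 2029, c = 1104, d = 1635.
OR = (a·d)/(b·c) = (1731 × 1635) / (2029 × 1104) = 2830185 / 2240016 = 1.26347

1.26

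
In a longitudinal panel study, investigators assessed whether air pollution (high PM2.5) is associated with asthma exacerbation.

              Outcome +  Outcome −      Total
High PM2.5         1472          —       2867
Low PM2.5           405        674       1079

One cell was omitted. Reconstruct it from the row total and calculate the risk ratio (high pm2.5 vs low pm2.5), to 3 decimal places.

The missing cell is in the exposed row: 2867 − 1472 = 1395.
So a = 1472, b = 1395, c = 405, d = 674.
RR = [a/(a+b)] / [c/(c+d)] = (1472/2867) / (405/1079) = 0.51343/0.37535 = 1.36788

1.368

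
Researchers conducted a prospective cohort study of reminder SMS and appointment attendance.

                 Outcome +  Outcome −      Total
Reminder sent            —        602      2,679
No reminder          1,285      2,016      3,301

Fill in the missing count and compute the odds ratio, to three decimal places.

5.413

The missing cell is in the exposed row: 2679 − 602 = 2077.
So a = 2077, b = 602, c = 1285, d = 2016.
OR = (a·d)/(b·c) = (2077 × 2016) / (602 × 1285) = 4187232 / 773570 = 5.41287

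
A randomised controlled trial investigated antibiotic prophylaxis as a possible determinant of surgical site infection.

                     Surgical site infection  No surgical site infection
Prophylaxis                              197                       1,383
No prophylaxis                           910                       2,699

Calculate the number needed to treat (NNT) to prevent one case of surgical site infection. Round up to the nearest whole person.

Risk in treated group = 197/1580 = 0.12468; risk in control = 910/3609 = 0.25215.
Absolute risk reduction = 0.25215 − 0.12468 = 0.12746
NNT = 1 / ARR = 1 / 0.12746 = 7.845 → round up → 8

8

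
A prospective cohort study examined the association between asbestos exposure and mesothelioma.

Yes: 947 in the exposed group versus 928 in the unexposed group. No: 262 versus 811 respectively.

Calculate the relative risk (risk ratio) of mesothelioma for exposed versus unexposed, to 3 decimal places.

1.468

From the description: a = 947, b = 262, c = 928, d = 811.
Risk in exposed = 947/1209 = 0.78329; risk in unexposed = 928/1739 = 0.53364.
RR = 0.78329 / 0.53364 = 1.46783
The risk among the exposed is 1.47 times that among the unexposed.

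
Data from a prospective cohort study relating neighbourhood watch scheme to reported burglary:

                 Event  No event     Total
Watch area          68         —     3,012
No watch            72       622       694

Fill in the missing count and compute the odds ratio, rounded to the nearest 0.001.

The missing cell is in the exposed row: 3012 − 68 = 2944.
So a = 68, b = 2944, c = 72, d = 622.
OR = (a·d)/(b·c) = (68 × 622) / (2944 × 72) = 42296 / 211968 = 0.19954

0.200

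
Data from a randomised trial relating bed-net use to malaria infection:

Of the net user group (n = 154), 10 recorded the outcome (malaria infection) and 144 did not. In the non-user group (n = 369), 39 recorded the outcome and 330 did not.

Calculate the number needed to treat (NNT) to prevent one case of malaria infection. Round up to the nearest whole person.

Risk in treated group = 10/154 = 0.06494; risk in control = 39/369 = 0.10569.
Absolute risk reduction = 0.10569 − 0.06494 = 0.04076
NNT = 1 / ARR = 1 / 0.04076 = 24.536 → round up → 25

25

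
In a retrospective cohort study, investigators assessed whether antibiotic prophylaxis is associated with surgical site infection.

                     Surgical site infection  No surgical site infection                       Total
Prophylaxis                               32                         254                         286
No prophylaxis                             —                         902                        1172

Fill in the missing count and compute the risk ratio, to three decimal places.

0.486

The missing cell is in the unexposed row: 1172 − 902 = 270.
So a = 32, b = 254, c = 270, d = 902.
RR = [a/(a+b)] / [c/(c+d)] = (32/286) / (270/1172) = 0.11189/0.23038 = 0.48568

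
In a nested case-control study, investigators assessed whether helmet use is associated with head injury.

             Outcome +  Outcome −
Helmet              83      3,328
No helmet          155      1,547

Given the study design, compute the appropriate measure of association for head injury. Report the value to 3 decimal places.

0.249

Cells: a = 83, b = 3328, c = 155, d = 1547.
This is a nested case-control study: participants were sampled on outcome status, so risks in the source population cannot be estimated directly — relative risk is not valid here. The odds ratio is the appropriate measure.
OR = (a·d)/(b·c) = (83 × 1547) / (3328 × 155) = 128401 / 515840 = 0.24892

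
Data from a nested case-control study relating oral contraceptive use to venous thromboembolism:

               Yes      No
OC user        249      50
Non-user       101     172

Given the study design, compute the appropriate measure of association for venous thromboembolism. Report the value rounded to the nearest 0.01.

Cells: a = 249, b = 50, c = 101, d = 172.
This is a nested case-control study: participants were sampled on outcome status, so risks in the source population cannot be estimated directly — relative risk is not valid here. The odds ratio is the appropriate measure.
OR = (a·d)/(b·c) = (249 × 172) / (50 × 101) = 42828 / 5050 = 8.48079

8.48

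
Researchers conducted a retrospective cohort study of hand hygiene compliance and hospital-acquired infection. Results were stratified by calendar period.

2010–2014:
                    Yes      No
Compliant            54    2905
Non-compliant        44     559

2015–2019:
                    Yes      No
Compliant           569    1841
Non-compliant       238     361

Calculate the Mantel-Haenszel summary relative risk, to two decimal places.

0.54

RR_MH = Σ(aᵢ·n₀ᵢ/nᵢ) / Σ(cᵢ·n₁ᵢ/nᵢ), with n₁ᵢ = aᵢ+bᵢ (exposed), n₀ᵢ = cᵢ+dᵢ (unexposed), nᵢ = n₁ᵢ+n₀ᵢ.
Stratum 1 (2010–2014): n₁ = 2959, n₀ = 603, n = 3562; a·n₀/n = 54·603/3562 = 9.1415; c·n₁/n = 44·2959/3562 = 36.5514
Stratum 2 (2015–2019): n₁ = 2410, n₀ = 599, n = 3009; a·n₀/n = 569·599/3009 = 113.2705; c·n₁/n = 238·2410/3009 = 190.6215
RR_MH = (9.1415 + 113.2705) / (36.5514 + 190.6215) = 122.4120 / 227.1728 = 0.53885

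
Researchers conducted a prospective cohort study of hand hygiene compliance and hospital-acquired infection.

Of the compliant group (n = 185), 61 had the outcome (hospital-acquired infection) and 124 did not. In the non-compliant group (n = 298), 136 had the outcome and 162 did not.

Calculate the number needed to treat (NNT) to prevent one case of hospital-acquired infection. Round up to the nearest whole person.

8

Risk in treated group = 61/185 = 0.32973; risk in control = 136/298 = 0.45638.
Absolute risk reduction = 0.45638 − 0.32973 = 0.12665
NNT = 1 / ARR = 1 / 0.12665 = 7.896 → round up → 8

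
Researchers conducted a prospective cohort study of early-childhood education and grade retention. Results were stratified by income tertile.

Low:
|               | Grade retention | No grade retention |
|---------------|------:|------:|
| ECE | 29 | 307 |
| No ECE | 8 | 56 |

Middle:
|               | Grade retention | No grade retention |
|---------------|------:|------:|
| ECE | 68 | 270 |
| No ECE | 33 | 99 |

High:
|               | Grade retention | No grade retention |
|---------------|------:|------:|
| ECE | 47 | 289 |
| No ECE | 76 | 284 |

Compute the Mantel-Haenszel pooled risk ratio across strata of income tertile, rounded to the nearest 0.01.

0.72

RR_MH = Σ(aᵢ·n₀ᵢ/nᵢ) / Σ(cᵢ·n₁ᵢ/nᵢ), with n₁ᵢ = aᵢ+bᵢ (exposed), n₀ᵢ = cᵢ+dᵢ (unexposed), nᵢ = n₁ᵢ+n₀ᵢ.
Stratum 1 (Low): n₁ = 336, n₀ = 64, n = 400; a·n₀/n = 29·64/400 = 4.6400; c·n₁/n = 8·336/400 = 6.7200
Stratum 2 (Middle): n₁ = 338, n₀ = 132, n = 470; a·n₀/n = 68·132/470 = 19.0979; c·n₁/n = 33·338/470 = 23.7319
Stratum 3 (High): n₁ = 336, n₀ = 360, n = 696; a·n₀/n = 47·360/696 = 24.3103; c·n₁/n = 76·336/696 = 36.6897
RR_MH = (4.6400 + 19.0979 + 24.3103) / (6.7200 + 23.7319 + 36.6897) = 48.0482 / 67.1416 = 0.71563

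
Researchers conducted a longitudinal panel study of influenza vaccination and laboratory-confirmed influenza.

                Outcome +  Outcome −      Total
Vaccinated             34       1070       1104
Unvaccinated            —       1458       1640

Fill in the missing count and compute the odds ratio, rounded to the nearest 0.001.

0.255

The missing cell is in the unexposed row: 1640 − 1458 = 182.
So a = 34, b = 1070, c = 182, d = 1458.
OR = (a·d)/(b·c) = (34 × 1458) / (1070 × 182) = 49572 / 194740 = 0.25455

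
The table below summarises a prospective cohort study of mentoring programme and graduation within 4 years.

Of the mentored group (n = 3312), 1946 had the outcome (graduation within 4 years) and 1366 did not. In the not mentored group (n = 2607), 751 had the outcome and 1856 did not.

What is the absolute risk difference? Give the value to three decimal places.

0.299

From the description: a = 1946, b = 1366, c = 751, d = 1856.
Risk in exposed = 1946/3312 = 0.587560; risk in unexposed = 751/2607 = 0.288071.
Risk difference = 0.587560 − 0.288071 = 0.299490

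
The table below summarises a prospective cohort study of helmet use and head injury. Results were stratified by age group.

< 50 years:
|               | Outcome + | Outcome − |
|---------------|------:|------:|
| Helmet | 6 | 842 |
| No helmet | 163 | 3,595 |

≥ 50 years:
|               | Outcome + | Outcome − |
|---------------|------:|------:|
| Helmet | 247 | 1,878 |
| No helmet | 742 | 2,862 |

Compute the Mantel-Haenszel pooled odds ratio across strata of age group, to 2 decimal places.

0.47

OR_MH = Σ(aᵢdᵢ/nᵢ) / Σ(bᵢcᵢ/nᵢ), where nᵢ is the stratum total.
Stratum 1 (< 50 years): n = 4606; a·d/n = 6·3595/4606 = 4.6830; b·c/n = 842·163/4606 = 29.7972
Stratum 2 (≥ 50 years): n = 5729; a·d/n = 247·2862/5729 = 123.3922; b·c/n = 1878·742/5729 = 243.2320
OR_MH = (4.6830 + 123.3922) / (29.7972 + 243.2320) = 128.0752 / 273.0292 = 0.46909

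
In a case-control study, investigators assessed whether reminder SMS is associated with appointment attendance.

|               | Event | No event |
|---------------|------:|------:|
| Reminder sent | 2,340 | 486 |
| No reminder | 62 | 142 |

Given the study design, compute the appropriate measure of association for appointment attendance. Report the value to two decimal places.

Cells: a = 2340, b = 486, c = 62, d = 142.
This is a case-control study: participants were sampled on outcome status, so risks in the source population cannot be estimated directly — relative risk is not valid here. The odds ratio is the appropriate measure.
OR = (a·d)/(b·c) = (2340 × 142) / (486 × 62) = 332280 / 30132 = 11.02748

11.03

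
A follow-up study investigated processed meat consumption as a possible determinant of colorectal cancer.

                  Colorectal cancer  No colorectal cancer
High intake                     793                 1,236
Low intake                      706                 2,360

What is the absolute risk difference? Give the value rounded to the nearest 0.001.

0.161

Cells: a = 793, b = 1236, c = 706, d = 2360.
Risk in exposed = 793/2029 = 0.390833; risk in unexposed = 706/3066 = 0.230267.
Risk difference = 0.390833 − 0.230267 = 0.160565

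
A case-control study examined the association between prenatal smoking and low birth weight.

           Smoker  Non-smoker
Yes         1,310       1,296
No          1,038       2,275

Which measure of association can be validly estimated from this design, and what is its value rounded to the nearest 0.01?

Reading the table with exposure as columns: a = 1310 (Smoker, case), b = 1038 (Smoker, non-case), c = 1296 (Non-smoker, case), d = 2275.
This is a case-control study: participants were sampled on outcome status, so risks in the source population cannot be estimated directly — relative risk is not valid here. The odds ratio is the appropriate measure.
OR = (a·d)/(b·c) = (1310 × 2275) / (1038 × 1296) = 2980250 / 1345248 = 2.21539

2.22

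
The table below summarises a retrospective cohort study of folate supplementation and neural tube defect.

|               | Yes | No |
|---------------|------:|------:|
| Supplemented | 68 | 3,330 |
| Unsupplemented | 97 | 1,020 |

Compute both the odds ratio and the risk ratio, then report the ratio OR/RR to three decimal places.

0.932

Cells: a = 68, b = 3330, c = 97, d = 1020.
OR = (68·1020)/(3330·97) = 69360/323010 = 0.21473
Risk in exposed = 68/3398 = 0.02001; risk in unexposed = 97/1117 = 0.08684; RR = 0.23044
OR/RR = 0.21473 / 0.23044 = 0.93181
The outcome is rare in both groups, so OR ≈ RR (ratio near 1).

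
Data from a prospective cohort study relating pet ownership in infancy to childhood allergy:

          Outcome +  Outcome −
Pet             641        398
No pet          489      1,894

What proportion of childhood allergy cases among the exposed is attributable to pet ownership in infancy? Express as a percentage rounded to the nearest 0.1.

66.7

Cells: a = 641, b = 398, c = 489, d = 1894.
Risk in exposed = 641/1039 = 0.61694; risk in unexposed = 489/2383 = 0.20520.
RR = 0.61694/0.20520 = 3.00648
AR% = (RR − 1)/RR × 100 = (3.00648 − 1)/3.00648 × 100 = 66.7385%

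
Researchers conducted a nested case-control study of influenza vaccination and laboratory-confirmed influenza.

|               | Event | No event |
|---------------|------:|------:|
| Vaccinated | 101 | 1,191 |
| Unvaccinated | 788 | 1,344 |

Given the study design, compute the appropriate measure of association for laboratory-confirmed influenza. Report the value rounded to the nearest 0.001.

Cells: a = 101, b = 1191, c = 788, d = 1344.
This is a nested case-control study: participants were sampled on outcome status, so risks in the source population cannot be estimated directly — relative risk is not valid here. The odds ratio is the appropriate measure.
OR = (a·d)/(b·c) = (101 × 1344) / (1191 × 788) = 135744 / 938508 = 0.14464

0.145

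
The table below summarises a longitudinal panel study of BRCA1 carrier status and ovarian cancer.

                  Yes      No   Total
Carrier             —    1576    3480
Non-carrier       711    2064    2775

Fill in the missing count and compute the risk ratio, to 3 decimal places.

2.135

The missing cell is in the exposed row: 3480 − 1576 = 1904.
So a = 1904, b = 1576, c = 711, d = 2064.
RR = [a/(a+b)] / [c/(c+d)] = (1904/3480) / (711/2775) = 0.54713/0.25622 = 2.13541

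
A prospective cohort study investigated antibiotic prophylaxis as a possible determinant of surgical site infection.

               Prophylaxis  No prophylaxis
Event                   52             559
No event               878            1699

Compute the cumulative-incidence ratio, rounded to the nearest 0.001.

Reading the table with exposure as columns: a = 52 (Prophylaxis, case), b = 878 (Prophylaxis, non-case), c = 559 (No prophylaxis, case), d = 1699.
Risk in exposed = 52/930 = 0.05591; risk in unexposed = 559/2258 = 0.24756.
RR = 0.05591 / 0.24756 = 0.22586
The risk is 77% lower among the exposed than among the unexposed.

0.226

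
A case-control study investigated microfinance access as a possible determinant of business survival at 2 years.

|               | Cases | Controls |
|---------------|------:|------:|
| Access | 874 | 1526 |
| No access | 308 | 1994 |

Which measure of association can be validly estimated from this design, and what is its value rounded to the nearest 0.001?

3.708

Cells: a = 874, b = 1526, c = 308, d = 1994.
This is a case-control study: participants were sampled on outcome status, so risks in the source population cannot be estimated directly — relative risk is not valid here. The odds ratio is the appropriate measure.
OR = (a·d)/(b·c) = (874 × 1994) / (1526 × 308) = 1742756 / 470008 = 3.70793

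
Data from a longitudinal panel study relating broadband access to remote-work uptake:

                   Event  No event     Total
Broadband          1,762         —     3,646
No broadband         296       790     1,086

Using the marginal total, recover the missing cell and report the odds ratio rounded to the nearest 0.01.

2.50

The missing cell is in the exposed row: 3646 − 1762 = 1884.
So a = 1762, b = 1884, c = 296, d = 790.
OR = (a·d)/(b·c) = (1762 × 790) / (1884 × 296) = 1391980 / 557664 = 2.49609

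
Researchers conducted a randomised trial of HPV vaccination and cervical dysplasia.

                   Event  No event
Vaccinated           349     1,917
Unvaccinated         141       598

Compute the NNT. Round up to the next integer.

28

Risk in treated group = 349/2266 = 0.15402; risk in control = 141/739 = 0.19080.
Absolute risk reduction = 0.19080 − 0.15402 = 0.03678
NNT = 1 / ARR = 1 / 0.03678 = 27.187 → round up → 28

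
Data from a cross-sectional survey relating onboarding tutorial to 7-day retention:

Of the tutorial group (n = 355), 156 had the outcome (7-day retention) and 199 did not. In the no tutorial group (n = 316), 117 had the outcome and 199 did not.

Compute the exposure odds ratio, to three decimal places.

From the description: a = 156, b = 199, c = 117, d = 199.
OR = (a·d)/(b·c) = (156 × 199) / (199 × 117) = 31044 / 23283 = 1.33333
The odds of 7-day retention are about 1.33 times as high in the tutorial group.

1.333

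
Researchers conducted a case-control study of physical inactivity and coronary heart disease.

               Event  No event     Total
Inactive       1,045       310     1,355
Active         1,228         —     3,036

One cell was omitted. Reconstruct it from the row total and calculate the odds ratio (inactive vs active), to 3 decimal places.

The missing cell is in the unexposed row: 3036 − 1228 = 1808.
So a = 1045, b = 310, c = 1228, d = 1808.
OR = (a·d)/(b·c) = (1045 × 1808) / (310 × 1228) = 1889360 / 380680 = 4.96312

4.963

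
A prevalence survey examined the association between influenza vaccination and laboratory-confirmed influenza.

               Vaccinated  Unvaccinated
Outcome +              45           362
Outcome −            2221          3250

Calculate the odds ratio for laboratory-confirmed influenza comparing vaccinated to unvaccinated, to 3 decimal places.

Reading the table with exposure as columns: a = 45 (Vaccinated, case), b = 2221 (Vaccinated, non-case), c = 362 (Unvaccinated, case), d = 3250.
OR = (a·d)/(b·c) = (45 × 3250) / (2221 × 362) = 146250 / 804002 = 0.18190
Exposure is associated with lower odds of laboratory-confirmed influenza (OR = 0.18 < 1).

0.182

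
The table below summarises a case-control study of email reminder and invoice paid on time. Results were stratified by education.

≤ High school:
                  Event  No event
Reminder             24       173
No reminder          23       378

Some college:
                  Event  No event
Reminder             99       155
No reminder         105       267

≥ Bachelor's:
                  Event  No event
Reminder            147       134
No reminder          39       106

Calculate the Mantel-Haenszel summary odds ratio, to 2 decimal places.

2.09

OR_MH = Σ(aᵢdᵢ/nᵢ) / Σ(bᵢcᵢ/nᵢ), where nᵢ is the stratum total.
Stratum 1 (≤ High school): n = 598; a·d/n = 24·378/598 = 15.1706; b·c/n = 173·23/598 = 6.6538
Stratum 2 (Some college): n = 626; a·d/n = 99·267/626 = 42.2252; b·c/n = 155·105/626 = 25.9984
Stratum 3 (≥ Bachelor's): n = 426; a·d/n = 147·106/426 = 36.5775; b·c/n = 134·39/426 = 12.2676
OR_MH = (15.1706 + 42.2252 + 36.5775) / (6.6538 + 25.9984 + 12.2676) = 93.9733 / 44.9199 = 2.09202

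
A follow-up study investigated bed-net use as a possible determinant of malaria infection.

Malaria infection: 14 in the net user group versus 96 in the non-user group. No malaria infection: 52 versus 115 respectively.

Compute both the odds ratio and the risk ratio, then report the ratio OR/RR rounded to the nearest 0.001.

0.692

From the description: a = 14, b = 52, c = 96, d = 115.
OR = (14·115)/(52·96) = 1610/4992 = 0.32252
Risk in exposed = 14/66 = 0.21212; risk in unexposed = 96/211 = 0.45498; RR = 0.46622
OR/RR = 0.32252 / 0.46622 = 0.69176
The outcome is not rare, so the OR lies further from 1 than the RR.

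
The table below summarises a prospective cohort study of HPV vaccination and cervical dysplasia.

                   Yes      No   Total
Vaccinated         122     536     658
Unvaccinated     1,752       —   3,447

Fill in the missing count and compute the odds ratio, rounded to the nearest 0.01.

0.22

The missing cell is in the unexposed row: 3447 − 1752 = 1695.
So a = 122, b = 536, c = 1752, d = 1695.
OR = (a·d)/(b·c) = (122 × 1695) / (536 × 1752) = 206790 / 939072 = 0.22021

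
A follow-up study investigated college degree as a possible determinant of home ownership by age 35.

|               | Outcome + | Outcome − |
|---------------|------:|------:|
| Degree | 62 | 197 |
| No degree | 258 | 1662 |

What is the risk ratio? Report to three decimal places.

1.781

Cells: a = 62, b = 197, c = 258, d = 1662.
Risk in exposed = 62/259 = 0.23938; risk in unexposed = 258/1920 = 0.13437.
RR = 0.23938 / 0.13437 = 1.78145
The risk among the exposed is 1.78 times that among the unexposed.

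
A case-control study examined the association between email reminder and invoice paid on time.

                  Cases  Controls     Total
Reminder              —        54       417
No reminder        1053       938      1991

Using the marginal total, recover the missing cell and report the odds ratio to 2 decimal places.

5.99

The missing cell is in the exposed row: 417 − 54 = 363.
So a = 363, b = 54, c = 1053, d = 938.
OR = (a·d)/(b·c) = (363 × 938) / (54 × 1053) = 340494 / 56862 = 5.98808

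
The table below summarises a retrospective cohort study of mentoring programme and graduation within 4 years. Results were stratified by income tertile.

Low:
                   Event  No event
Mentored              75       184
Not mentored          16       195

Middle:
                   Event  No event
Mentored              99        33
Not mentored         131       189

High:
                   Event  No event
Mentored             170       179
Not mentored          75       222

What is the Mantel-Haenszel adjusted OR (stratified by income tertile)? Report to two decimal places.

3.58

OR_MH = Σ(aᵢdᵢ/nᵢ) / Σ(bᵢcᵢ/nᵢ), where nᵢ is the stratum total.
Stratum 1 (Low): n = 470; a·d/n = 75·195/470 = 31.1170; b·c/n = 184·16/470 = 6.2638
Stratum 2 (Middle): n = 452; a·d/n = 99·189/452 = 41.3960; b·c/n = 33·131/452 = 9.5642
Stratum 3 (High): n = 646; a·d/n = 170·222/646 = 58.4211; b·c/n = 179·75/646 = 20.7817
OR_MH = (31.1170 + 41.3960 + 58.4211) / (6.2638 + 9.5642 + 20.7817) = 130.9341 / 36.6097 = 3.57648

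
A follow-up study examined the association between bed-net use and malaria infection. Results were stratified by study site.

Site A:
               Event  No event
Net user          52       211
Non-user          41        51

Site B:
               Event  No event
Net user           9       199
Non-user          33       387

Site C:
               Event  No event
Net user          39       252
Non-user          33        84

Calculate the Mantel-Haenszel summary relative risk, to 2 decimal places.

RR_MH = Σ(aᵢ·n₀ᵢ/nᵢ) / Σ(cᵢ·n₁ᵢ/nᵢ), with n₁ᵢ = aᵢ+bᵢ (exposed), n₀ᵢ = cᵢ+dᵢ (unexposed), nᵢ = n₁ᵢ+n₀ᵢ.
Stratum 1 (Site A): n₁ = 263, n₀ = 92, n = 355; a·n₀/n = 52·92/355 = 13.4761; c·n₁/n = 41·263/355 = 30.3746
Stratum 2 (Site B): n₁ = 208, n₀ = 420, n = 628; a·n₀/n = 9·420/628 = 6.0191; c·n₁/n = 33·208/628 = 10.9299
Stratum 3 (Site C): n₁ = 291, n₀ = 117, n = 408; a·n₀/n = 39·117/408 = 11.1838; c·n₁/n = 33·291/408 = 23.5368
RR_MH = (13.4761 + 6.0191 + 11.1838) / (30.3746 + 10.9299 + 23.5368) = 30.6790 / 64.8413 = 0.47314

0.47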